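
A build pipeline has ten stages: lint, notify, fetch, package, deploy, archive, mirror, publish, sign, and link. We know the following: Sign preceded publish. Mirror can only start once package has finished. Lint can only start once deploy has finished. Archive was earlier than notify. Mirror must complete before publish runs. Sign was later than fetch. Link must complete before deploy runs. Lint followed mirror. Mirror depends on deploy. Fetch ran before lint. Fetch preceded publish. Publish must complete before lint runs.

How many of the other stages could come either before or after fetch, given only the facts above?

Forced after fetch: lint, publish, and sign.
That leaves archive, deploy, link, mirror, notify, and package with no forced order relative to fetch — 6.

6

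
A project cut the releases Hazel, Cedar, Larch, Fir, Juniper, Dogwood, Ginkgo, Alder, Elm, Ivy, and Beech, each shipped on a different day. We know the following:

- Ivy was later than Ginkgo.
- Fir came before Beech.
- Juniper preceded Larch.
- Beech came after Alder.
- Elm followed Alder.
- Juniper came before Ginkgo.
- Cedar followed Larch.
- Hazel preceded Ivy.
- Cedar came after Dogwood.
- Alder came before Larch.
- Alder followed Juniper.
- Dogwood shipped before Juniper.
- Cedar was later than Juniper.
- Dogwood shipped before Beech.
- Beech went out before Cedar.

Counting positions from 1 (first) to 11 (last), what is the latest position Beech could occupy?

10

Beech must come before Cedar — 1 release forced after it.
Everything else can be placed before Beech in some valid order, so Beech can sit as late as position 11 − 1 = 10.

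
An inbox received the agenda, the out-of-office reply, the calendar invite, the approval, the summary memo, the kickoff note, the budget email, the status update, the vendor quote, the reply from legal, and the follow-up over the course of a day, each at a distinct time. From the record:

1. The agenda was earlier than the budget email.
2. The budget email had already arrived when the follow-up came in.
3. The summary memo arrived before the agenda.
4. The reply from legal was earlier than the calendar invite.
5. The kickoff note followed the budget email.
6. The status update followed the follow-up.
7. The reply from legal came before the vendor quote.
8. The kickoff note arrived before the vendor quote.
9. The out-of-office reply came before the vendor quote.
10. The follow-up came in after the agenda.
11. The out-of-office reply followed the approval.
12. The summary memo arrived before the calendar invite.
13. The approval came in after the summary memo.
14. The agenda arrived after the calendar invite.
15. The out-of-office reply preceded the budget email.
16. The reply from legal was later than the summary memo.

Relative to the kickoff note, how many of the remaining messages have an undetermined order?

Forced before the kickoff note: the agenda, the approval, the budget email, the calendar invite, the out-of-office reply, the reply from legal, and the summary memo; forced after the kickoff note: the vendor quote.
That leaves the follow-up and the status update with no forced order relative to the kickoff note — 2.

2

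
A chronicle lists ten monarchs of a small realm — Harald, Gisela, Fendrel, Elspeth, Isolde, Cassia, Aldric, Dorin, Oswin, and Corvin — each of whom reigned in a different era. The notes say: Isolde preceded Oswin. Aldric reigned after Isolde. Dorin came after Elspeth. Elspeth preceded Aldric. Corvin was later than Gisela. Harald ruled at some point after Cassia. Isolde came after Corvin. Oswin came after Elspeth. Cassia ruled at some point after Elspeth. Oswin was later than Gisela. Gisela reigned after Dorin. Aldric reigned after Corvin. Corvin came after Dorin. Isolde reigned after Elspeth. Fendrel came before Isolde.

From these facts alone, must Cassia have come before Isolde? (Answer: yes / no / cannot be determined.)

No chain of stated constraints runs from Cassia to Isolde, and none runs from Isolde to Cassia either.
So the relative order of Cassia and Isolde is not fixed by the given facts.

cannot be determined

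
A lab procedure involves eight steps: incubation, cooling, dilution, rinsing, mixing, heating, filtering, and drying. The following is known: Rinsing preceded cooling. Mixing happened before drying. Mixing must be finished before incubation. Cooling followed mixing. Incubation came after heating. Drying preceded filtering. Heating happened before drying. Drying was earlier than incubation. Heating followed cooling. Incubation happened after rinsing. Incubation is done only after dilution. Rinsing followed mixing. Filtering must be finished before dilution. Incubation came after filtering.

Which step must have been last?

incubation

Every other step has a chain of constraints placing it before incubation, so incubation is last.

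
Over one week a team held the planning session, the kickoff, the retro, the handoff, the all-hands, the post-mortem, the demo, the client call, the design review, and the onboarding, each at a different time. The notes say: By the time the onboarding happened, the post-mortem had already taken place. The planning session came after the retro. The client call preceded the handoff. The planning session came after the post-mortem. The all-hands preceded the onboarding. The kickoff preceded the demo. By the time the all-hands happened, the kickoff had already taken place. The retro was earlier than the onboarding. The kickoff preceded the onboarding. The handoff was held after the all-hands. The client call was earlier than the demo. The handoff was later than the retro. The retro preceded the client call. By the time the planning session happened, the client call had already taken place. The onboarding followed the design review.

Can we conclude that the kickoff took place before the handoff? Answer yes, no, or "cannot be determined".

Chain the constraints: the kickoff → the all-hands → the handoff. Each link is directly stated, so the kickoff comes before the handoff.

yes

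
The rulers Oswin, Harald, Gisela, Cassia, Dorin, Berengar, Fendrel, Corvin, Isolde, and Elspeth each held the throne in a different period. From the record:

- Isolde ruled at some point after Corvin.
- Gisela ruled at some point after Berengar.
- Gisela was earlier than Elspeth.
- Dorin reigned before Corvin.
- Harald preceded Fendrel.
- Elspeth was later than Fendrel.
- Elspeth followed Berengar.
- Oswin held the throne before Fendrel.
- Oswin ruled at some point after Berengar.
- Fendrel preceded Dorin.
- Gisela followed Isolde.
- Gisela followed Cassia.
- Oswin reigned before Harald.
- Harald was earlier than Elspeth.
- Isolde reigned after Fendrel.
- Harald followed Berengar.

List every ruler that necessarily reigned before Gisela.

Berengar, Cassia, Corvin, Dorin, Fendrel, Harald, Isolde, Oswin

Directly stated before Gisela: Berengar, Cassia, and Isolde.
Corvin reaches Gisela via Corvin → Isolde → Gisela.
Dorin reaches Gisela via Dorin → Corvin → Isolde → Gisela.
Fendrel reaches Gisela via Fendrel → Isolde → Gisela.
Likewise Harald and Oswin each reach Gisela by chaining the stated constraints.
No chain forces Elspeth ahead of Gisela.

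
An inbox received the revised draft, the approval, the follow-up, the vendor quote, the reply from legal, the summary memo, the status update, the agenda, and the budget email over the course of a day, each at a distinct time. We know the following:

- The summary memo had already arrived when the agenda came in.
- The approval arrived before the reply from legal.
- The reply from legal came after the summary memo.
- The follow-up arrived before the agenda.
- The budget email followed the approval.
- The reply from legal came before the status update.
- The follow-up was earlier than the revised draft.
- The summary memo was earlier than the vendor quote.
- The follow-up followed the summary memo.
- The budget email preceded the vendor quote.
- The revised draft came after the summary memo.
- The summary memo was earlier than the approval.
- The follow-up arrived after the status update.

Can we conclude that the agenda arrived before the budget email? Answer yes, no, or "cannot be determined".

No chain of stated constraints runs from the agenda to the budget email, and none runs from the budget email to the agenda either.
So the relative order of the agenda and the budget email is not fixed by the given facts.

cannot be determined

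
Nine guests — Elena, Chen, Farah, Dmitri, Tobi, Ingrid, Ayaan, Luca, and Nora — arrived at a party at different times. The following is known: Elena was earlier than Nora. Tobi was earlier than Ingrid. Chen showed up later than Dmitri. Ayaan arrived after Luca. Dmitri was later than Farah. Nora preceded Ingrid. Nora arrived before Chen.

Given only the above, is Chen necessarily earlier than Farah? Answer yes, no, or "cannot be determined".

no

Tracing the constraints gives Farah → Dmitri → Chen, so Farah must come before Chen.
That means Chen cannot be before Farah.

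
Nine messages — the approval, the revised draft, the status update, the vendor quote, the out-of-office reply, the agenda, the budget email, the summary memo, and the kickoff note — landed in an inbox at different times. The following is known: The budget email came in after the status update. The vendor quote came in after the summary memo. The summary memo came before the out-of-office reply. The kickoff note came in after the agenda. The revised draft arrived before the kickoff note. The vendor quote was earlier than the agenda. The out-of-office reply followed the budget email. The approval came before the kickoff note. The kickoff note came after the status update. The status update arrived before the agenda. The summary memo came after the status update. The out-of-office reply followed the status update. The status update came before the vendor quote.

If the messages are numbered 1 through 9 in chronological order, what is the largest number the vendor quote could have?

7

The vendor quote must come before the agenda and the kickoff note — 2 messages forced after it.
Everything else can be placed before the vendor quote in some valid order, so the vendor quote can sit as late as position 9 − 2 = 7.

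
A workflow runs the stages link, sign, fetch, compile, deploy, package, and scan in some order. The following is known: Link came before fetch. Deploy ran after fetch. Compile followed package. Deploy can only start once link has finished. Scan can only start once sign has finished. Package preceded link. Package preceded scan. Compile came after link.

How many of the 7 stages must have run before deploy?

Directly stated before deploy: fetch and link.
Package reaches deploy via package → link → deploy.
That's fetch, link, and package — 3 in all.

3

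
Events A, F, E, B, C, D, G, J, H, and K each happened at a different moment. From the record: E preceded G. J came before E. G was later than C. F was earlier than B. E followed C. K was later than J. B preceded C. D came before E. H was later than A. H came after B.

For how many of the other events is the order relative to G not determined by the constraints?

Forced before G: B, C, D, E, F, and J.
That leaves A, H, and K with no forced order relative to G — 3.

3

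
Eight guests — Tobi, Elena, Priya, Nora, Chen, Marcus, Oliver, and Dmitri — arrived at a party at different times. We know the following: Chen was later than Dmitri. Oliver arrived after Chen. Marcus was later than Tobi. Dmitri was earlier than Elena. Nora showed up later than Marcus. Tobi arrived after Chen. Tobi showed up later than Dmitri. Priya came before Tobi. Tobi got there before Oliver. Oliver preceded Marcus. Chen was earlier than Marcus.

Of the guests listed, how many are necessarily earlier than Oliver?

4

Directly stated before Oliver: Chen and Tobi.
Dmitri reaches Oliver via Dmitri → Chen → Oliver.
Priya reaches Oliver via Priya → Tobi → Oliver.
No chain forces Marcus (or any of the others) ahead of Oliver.
That's Chen, Dmitri, Priya, and Tobi — 4 in all.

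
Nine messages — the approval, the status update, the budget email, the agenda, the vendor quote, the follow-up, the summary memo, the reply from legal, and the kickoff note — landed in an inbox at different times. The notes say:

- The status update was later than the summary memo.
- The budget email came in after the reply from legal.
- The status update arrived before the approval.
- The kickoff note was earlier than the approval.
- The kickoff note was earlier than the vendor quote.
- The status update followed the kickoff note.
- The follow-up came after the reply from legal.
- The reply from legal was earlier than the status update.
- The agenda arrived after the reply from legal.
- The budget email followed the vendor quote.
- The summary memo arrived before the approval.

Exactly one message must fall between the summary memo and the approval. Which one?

the status update

Tracing the constraints gives the summary memo → the status update → the approval, so the status update sits after the summary memo and before the approval.
No other message is forced both after the summary memo and before the approval.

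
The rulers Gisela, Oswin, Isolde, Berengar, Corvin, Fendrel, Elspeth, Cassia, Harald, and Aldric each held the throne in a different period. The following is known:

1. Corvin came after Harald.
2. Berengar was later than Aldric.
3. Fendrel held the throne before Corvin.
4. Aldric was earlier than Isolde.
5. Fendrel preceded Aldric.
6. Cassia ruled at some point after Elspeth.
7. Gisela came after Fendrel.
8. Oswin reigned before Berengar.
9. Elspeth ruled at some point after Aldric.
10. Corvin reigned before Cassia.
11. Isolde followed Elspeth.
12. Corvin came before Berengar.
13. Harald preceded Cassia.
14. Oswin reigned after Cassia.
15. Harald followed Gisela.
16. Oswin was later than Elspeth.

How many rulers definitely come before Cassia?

6

Directly stated before Cassia: Corvin, Elspeth, and Harald.
Aldric reaches Cassia via Aldric → Elspeth → Cassia.
Fendrel reaches Cassia via Fendrel → Corvin → Cassia.
Gisela reaches Cassia via Gisela → Harald → Cassia.
No chain forces Isolde (or any of the others) ahead of Cassia.
That's Aldric, Corvin, Elspeth, Fendrel, Gisela, and Harald — 6 in all.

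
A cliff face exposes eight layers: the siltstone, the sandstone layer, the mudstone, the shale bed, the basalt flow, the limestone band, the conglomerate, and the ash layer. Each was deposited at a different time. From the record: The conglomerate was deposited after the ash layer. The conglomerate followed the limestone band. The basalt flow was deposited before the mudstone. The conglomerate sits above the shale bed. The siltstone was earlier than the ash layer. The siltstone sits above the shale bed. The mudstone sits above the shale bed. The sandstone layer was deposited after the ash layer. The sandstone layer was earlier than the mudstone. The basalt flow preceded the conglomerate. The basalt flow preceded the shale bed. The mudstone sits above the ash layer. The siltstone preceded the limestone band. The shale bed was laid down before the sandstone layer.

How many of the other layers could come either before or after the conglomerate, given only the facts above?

Forced before the conglomerate: the ash layer, the basalt flow, the limestone band, the shale bed, and the siltstone.
That leaves the mudstone and the sandstone layer with no forced order relative to the conglomerate — 2.

2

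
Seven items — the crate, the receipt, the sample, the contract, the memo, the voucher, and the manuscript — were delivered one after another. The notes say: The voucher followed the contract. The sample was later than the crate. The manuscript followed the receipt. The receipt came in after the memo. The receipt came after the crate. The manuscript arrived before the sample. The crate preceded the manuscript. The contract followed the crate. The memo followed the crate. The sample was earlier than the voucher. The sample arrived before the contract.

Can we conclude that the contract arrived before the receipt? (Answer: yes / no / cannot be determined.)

Tracing the constraints gives the receipt → the manuscript → the sample → the contract, so the receipt must come before the contract.
That means the contract cannot be before the receipt.

no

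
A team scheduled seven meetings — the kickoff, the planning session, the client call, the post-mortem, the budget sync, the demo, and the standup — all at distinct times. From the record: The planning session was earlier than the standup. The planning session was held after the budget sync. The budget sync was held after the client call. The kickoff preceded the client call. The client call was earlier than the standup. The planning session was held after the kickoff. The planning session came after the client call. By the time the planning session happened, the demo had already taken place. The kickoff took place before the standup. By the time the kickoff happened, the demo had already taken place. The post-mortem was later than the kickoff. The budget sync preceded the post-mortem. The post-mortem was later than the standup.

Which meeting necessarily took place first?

The demo has a chain of constraints placing it before every other meeting, so the demo must be first.

the demo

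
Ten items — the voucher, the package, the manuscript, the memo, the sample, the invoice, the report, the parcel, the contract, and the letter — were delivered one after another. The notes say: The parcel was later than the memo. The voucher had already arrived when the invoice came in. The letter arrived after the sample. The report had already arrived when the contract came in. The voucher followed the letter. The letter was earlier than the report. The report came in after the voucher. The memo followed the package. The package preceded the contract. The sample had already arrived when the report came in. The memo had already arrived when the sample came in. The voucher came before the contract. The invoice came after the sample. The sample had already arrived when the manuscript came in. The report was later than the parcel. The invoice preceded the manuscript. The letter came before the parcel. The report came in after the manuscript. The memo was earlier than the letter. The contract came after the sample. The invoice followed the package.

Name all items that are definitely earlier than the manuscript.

the invoice, the letter, the memo, the package, the sample, the voucher

Directly stated before the manuscript: the invoice and the sample.
The letter reaches the manuscript via the letter → the voucher → the invoice → the manuscript.
The memo reaches the manuscript via the memo → the sample → the manuscript.
The package reaches the manuscript via the package → the invoice → the manuscript.
Likewise the voucher reaches the manuscript by chaining the stated constraints.
No chain forces the parcel (or any of the others) ahead of the manuscript.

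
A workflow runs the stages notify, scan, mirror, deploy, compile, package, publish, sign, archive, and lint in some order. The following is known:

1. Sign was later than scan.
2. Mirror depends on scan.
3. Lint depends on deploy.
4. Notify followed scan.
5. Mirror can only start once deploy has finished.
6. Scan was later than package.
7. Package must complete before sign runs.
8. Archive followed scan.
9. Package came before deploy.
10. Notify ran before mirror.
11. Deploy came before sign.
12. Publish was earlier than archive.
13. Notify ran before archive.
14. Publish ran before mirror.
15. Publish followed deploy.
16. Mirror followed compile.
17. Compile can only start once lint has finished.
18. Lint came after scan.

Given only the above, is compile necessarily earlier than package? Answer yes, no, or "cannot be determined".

no

Tracing the constraints gives package → deploy → lint → compile, so package must come before compile.
That means compile cannot be before package.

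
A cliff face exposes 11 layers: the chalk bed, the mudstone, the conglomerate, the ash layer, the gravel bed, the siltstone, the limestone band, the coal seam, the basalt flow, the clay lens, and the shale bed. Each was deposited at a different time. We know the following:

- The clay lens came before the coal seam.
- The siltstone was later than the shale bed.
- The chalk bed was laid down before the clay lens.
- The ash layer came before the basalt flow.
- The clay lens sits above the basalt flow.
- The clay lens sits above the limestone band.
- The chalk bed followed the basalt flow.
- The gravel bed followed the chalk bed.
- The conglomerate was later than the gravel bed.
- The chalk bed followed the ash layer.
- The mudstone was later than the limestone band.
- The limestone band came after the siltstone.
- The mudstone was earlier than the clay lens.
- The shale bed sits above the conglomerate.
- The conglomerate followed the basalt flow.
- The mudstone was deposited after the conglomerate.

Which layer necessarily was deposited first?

The ash layer has a chain of constraints placing it before every other layer, so the ash layer must be first.

the ash layer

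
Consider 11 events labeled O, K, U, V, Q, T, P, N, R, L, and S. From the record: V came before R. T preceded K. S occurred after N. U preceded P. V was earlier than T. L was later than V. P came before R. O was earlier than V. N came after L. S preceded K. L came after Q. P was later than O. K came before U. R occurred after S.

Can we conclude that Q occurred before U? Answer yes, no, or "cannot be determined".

yes

Chain the constraints: Q → L → N → S → K → U. Each link is directly stated, so Q comes before U.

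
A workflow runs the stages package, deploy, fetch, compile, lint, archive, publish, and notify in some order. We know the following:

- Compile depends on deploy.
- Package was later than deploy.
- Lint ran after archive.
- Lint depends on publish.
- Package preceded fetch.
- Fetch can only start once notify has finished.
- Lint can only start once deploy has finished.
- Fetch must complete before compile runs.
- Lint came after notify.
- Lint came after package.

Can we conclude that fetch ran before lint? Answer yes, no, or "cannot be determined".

cannot be determined

No chain of stated constraints runs from fetch to lint, and none runs from lint to fetch either.
So the relative order of fetch and lint is not fixed by the given facts.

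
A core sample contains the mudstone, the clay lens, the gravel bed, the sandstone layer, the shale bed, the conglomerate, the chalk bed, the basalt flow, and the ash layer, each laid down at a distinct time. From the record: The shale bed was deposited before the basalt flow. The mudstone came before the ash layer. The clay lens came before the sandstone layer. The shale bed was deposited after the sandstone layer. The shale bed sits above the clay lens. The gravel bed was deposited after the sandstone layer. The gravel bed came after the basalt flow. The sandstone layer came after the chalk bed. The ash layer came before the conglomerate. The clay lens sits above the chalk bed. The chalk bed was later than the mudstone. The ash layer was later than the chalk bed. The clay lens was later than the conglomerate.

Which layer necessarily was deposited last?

the gravel bed

Every other layer has a chain of constraints placing it before the gravel bed, so the gravel bed is last.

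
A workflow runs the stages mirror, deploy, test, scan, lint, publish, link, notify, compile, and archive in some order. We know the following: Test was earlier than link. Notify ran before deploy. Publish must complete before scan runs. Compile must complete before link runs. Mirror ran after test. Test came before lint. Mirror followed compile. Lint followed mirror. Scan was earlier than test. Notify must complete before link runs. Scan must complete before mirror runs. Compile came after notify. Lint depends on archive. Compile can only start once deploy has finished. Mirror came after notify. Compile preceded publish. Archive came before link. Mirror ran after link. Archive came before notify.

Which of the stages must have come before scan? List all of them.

Directly stated before scan: publish.
Archive reaches scan via archive → notify → compile → publish → scan.
Compile reaches scan via compile → publish → scan.
Deploy reaches scan via deploy → compile → publish → scan.
Likewise notify reaches scan by chaining the stated constraints.

archive, compile, deploy, notify, publish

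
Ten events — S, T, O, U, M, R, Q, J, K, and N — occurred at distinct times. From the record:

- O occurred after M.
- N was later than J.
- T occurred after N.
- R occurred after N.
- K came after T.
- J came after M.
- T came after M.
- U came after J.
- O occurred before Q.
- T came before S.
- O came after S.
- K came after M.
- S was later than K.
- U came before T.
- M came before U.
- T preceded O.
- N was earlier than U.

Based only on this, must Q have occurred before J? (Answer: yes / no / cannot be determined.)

Tracing the constraints gives J → U → T → O → Q, so J must come before Q.
That means Q cannot be before J.

no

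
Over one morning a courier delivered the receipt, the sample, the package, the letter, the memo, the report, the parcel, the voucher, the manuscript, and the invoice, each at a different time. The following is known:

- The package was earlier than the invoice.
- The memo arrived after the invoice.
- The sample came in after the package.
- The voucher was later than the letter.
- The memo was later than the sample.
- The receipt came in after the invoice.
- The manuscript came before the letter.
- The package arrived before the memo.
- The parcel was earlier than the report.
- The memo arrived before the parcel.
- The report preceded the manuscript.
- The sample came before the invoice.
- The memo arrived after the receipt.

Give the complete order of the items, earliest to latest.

The constraints fix every adjacent pair, so only one ordering works:
the package → the sample → the invoice → the receipt → the memo → the parcel → the report → the manuscript → the letter → the voucher.

the package, the sample, the invoice, the receipt, the memo, the parcel, the report, the manuscript, the letter, the voucher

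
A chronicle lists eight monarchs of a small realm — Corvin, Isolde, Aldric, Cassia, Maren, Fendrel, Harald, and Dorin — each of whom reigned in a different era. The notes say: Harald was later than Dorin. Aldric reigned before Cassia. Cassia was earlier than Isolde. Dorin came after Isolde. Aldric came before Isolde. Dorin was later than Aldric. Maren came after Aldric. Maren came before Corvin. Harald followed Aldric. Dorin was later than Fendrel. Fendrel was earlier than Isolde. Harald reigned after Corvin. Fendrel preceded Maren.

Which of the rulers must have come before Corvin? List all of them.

Aldric, Fendrel, Maren

Directly stated before Corvin: Maren.
Aldric reaches Corvin via Aldric → Maren → Corvin.
Fendrel reaches Corvin via Fendrel → Maren → Corvin.
No chain forces Isolde (or any of the others) ahead of Corvin.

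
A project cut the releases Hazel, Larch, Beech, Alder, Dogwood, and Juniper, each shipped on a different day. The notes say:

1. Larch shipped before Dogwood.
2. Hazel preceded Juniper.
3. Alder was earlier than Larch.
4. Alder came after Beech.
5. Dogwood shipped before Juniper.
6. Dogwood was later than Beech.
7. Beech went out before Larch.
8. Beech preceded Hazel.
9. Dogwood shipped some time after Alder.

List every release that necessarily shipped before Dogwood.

Alder, Beech, Larch

Directly stated before Dogwood: Alder, Beech, and Larch.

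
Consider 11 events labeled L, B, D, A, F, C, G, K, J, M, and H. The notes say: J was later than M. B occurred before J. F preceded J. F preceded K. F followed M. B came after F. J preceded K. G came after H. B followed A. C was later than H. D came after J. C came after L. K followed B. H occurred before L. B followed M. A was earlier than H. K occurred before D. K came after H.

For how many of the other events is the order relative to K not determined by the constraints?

3

Forced before K: A, B, F, H, J, and M; forced after K: D.
That leaves C, G, and L with no forced order relative to K — 3.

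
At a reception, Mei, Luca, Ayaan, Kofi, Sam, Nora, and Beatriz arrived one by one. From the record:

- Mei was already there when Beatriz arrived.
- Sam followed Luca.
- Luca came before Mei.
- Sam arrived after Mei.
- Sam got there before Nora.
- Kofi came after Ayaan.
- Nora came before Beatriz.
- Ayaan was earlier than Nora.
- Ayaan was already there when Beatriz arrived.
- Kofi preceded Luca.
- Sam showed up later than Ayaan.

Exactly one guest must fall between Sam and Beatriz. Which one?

Tracing the constraints gives Sam → Nora → Beatriz, so Nora sits after Sam and before Beatriz.
No other guest is forced both after Sam and before Beatriz.

Nora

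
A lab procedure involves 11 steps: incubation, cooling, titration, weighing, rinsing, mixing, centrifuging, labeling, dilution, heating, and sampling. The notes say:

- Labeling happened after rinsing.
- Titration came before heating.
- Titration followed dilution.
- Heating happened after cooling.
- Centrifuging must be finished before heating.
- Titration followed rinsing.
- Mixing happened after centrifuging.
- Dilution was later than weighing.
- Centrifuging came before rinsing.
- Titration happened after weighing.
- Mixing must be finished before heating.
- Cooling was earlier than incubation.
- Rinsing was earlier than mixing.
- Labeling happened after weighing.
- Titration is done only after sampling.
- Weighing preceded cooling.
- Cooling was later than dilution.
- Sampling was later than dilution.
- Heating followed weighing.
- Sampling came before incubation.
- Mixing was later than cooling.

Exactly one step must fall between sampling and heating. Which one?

titration

Tracing the constraints gives sampling → titration → heating, so titration sits after sampling and before heating.
No other step is forced both after sampling and before heating.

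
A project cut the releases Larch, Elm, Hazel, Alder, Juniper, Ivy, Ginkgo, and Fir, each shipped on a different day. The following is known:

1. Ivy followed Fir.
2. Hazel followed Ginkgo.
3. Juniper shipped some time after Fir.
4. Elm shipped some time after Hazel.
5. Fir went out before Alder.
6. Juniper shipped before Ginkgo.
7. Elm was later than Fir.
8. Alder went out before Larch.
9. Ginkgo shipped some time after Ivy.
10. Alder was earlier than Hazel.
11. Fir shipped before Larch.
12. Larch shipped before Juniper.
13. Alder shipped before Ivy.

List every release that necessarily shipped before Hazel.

Directly stated before Hazel: Alder and Ginkgo.
Fir reaches Hazel via Fir → Alder → Hazel.
Ivy reaches Hazel via Ivy → Ginkgo → Hazel.
Juniper reaches Hazel via Juniper → Ginkgo → Hazel.
Likewise Larch reaches Hazel by chaining the stated constraints.
No chain forces Elm ahead of Hazel.

Alder, Fir, Ginkgo, Ivy, Juniper, Larch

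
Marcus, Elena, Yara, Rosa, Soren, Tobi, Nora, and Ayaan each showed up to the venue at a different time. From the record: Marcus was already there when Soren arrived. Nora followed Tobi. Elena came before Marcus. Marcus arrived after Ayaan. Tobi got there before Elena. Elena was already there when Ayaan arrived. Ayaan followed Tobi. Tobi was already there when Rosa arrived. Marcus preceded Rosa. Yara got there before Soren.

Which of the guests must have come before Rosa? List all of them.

Directly stated before Rosa: Marcus and Tobi.
Ayaan reaches Rosa via Ayaan → Marcus → Rosa.
Elena reaches Rosa via Elena → Marcus → Rosa.

Ayaan, Elena, Marcus, Tobi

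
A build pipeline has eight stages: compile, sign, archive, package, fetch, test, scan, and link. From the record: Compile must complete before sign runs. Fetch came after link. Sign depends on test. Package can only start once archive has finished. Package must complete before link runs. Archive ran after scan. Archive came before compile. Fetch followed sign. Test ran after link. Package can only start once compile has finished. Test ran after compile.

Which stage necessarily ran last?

Every other stage has a chain of constraints placing it before fetch, so fetch is last.

fetch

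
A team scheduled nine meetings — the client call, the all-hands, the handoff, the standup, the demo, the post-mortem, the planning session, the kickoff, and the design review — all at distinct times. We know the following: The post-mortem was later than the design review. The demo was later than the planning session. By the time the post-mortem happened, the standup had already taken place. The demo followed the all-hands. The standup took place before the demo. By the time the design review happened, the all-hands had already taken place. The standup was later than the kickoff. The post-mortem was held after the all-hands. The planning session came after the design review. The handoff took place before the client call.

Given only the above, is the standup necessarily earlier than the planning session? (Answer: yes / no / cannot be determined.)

No chain of stated constraints runs from the standup to the planning session, and none runs from the planning session to the standup either.
So the relative order of the standup and the planning session is not fixed by the given facts.

cannot be determined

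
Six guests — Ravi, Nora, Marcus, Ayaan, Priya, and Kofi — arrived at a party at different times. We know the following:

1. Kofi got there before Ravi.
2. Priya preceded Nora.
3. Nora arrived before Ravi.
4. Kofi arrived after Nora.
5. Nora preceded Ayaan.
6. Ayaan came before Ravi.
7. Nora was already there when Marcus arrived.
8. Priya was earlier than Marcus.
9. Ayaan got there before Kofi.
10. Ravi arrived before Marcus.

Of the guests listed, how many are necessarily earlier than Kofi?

Directly stated before Kofi: Ayaan and Nora.
Priya reaches Kofi via Priya → Nora → Kofi.
No chain forces Ravi (or any of the others) ahead of Kofi.
That's Ayaan, Nora, and Priya — 3 in all.

3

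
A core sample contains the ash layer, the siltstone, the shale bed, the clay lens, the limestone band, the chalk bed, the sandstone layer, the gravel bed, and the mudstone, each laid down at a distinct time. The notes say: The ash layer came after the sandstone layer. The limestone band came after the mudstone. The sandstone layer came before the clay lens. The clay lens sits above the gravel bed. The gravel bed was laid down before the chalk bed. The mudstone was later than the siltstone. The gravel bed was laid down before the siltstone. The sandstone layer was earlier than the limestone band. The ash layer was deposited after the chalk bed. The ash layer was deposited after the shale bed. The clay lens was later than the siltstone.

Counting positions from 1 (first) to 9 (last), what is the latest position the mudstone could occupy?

8

The mudstone must come before the limestone band — 1 layer forced after it.
Everything else can be placed before the mudstone in some valid order, so the mudstone can sit as late as position 9 − 1 = 8.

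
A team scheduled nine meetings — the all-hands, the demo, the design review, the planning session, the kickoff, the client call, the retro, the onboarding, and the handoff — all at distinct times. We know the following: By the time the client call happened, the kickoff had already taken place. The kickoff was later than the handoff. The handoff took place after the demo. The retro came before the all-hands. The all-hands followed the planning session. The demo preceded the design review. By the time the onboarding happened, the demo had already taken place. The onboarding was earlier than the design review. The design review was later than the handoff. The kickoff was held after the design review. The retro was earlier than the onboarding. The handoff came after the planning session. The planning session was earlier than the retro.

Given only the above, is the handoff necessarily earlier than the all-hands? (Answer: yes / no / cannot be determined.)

cannot be determined

No chain of stated constraints runs from the handoff to the all-hands, and none runs from the all-hands to the handoff either.
So the relative order of the handoff and the all-hands is not fixed by the given facts.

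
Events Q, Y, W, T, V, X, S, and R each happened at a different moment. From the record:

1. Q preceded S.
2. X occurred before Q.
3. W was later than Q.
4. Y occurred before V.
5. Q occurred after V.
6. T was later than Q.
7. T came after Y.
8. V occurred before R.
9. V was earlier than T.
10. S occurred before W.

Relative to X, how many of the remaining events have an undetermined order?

Forced after X: Q, S, T, and W.
That leaves R, V, and Y with no forced order relative to X — 3.

3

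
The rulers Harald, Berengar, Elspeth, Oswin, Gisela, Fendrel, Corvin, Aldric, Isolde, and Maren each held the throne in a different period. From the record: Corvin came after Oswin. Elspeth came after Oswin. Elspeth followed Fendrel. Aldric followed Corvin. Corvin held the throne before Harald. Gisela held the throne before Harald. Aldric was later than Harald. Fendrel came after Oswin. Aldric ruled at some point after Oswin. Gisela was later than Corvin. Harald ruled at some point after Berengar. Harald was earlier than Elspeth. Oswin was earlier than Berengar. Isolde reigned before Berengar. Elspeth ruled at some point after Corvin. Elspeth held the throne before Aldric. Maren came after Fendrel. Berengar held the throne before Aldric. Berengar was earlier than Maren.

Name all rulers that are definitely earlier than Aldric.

Directly stated before Aldric: Berengar, Corvin, Elspeth, Harald, and Oswin.
Fendrel reaches Aldric via Fendrel → Elspeth → Aldric.
Gisela reaches Aldric via Gisela → Harald → Aldric.
Isolde reaches Aldric via Isolde → Berengar → Aldric.

Berengar, Corvin, Elspeth, Fendrel, Gisela, Harald, Isolde, Oswin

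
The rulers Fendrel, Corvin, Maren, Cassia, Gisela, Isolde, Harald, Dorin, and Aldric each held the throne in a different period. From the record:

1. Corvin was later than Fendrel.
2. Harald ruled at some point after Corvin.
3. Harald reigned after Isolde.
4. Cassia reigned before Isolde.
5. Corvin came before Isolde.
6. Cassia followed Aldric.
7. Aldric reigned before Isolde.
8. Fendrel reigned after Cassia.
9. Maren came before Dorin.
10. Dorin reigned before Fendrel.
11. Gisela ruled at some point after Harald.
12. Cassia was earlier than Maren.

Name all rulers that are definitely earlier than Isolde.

Aldric, Cassia, Corvin, Dorin, Fendrel, Maren

Directly stated before Isolde: Aldric, Cassia, and Corvin.
Dorin reaches Isolde via Dorin → Fendrel → Corvin → Isolde.
Fendrel reaches Isolde via Fendrel → Corvin → Isolde.
Maren reaches Isolde via Maren → Dorin → Fendrel → Corvin → Isolde.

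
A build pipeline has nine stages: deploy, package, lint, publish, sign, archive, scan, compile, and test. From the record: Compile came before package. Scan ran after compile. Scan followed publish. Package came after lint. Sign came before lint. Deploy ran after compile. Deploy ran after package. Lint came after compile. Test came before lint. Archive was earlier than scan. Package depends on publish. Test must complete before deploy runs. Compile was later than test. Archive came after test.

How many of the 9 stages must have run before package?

Directly stated before package: compile, lint, and publish.
Sign reaches package via sign → lint → package.
Test reaches package via test → compile → package.
No chain forces scan (or any of the others) ahead of package.
That's compile, lint, publish, sign, and test — 5 in all.

5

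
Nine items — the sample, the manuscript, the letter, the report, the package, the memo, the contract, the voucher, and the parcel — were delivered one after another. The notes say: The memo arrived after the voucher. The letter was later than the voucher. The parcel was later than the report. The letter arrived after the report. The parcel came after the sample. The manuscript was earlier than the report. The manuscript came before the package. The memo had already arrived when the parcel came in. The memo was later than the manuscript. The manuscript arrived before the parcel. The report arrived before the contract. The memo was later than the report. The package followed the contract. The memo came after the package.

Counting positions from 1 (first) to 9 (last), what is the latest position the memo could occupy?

The memo must come before the parcel — 1 item forced after it.
Everything else can be placed before the memo in some valid order, so the memo can sit as late as position 9 − 1 = 8.

8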